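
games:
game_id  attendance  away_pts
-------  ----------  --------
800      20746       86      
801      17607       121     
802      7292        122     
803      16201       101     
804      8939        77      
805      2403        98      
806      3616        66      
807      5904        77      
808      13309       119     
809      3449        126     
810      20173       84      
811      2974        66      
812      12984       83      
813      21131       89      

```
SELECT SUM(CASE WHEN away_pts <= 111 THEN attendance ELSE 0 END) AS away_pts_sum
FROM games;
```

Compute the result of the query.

game_id=800: ✓ → 20746
game_id=801: ✗
game_id=802: ✗
game_id=803: ✓ → 16201
game_id=804: ✓ → 8939
game_id=805: ✓ → 2403
game_id=806: ✓ → 3616
game_id=807: ✓ → 5904
game_id=808: ✗
game_id=809: ✗
game_id=810: ✓ → 20173
game_id=811: ✓ → 2974
game_id=812: ✓ → 12984
game_id=813: ✓ → 21131
away_pts_sum = 20746 + 16201 + 8939 + 2403 + 3616 + 5904 + 20173 + 2974 + 12984 + 21131 = 115071

115071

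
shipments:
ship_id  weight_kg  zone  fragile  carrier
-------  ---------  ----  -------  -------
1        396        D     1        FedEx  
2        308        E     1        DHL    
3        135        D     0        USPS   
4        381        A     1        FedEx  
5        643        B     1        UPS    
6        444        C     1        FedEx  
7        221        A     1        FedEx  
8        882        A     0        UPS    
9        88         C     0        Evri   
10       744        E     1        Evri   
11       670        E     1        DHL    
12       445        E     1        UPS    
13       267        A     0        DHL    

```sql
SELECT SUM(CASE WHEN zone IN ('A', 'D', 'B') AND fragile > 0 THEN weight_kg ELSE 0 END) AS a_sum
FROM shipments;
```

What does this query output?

1641

ship_id=1: ✓ → 396
ship_id=2: ✗
ship_id=3: ✗
ship_id=4: ✓ → 381
ship_id=5: ✓ → 643
ship_id=6: ✗
ship_id=7: ✓ → 221
ship_id=8: ✗
ship_id=9: ✗
ship_id=10: ✗
ship_id=11: ✗
ship_id=12: ✗
ship_id=13: ✗
a_sum = 396 + 381 + 643 + 221 = 1641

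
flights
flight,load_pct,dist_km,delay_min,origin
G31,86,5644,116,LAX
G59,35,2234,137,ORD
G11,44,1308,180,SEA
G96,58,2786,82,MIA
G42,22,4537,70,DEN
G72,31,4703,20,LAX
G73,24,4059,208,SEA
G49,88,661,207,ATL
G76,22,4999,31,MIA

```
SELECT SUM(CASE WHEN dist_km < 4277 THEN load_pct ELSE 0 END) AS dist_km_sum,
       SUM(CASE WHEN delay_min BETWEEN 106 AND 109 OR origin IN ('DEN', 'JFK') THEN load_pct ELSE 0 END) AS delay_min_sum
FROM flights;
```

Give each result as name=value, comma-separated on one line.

[dist_km_sum: dist_km < 4277]
flight=G31: ✗
flight=G59: ✓ → 35
flight=G11: ✓ → 44
flight=G96: ✓ → 58
flight=G42: ✗
flight=G72: ✗
flight=G73: ✓ → 24
flight=G49: ✓ → 88
flight=G76: ✗
dist_km_sum = 35 + 44 + 58 + 24 + 88 = 249
—
[delay_min_sum: delay_min BETWEEN 106 AND 109 OR origin IN ('DEN', 'JFK')]
flight=G31: ✗
flight=G59: ✗
flight=G11: ✗
flight=G96: ✗
flight=G42: ✓ → 22
flight=G72: ✗
flight=G73: ✗
flight=G49: ✗
flight=G76: ✗
delay_min_sum = 22

dist_km_sum=249, delay_min_sum=22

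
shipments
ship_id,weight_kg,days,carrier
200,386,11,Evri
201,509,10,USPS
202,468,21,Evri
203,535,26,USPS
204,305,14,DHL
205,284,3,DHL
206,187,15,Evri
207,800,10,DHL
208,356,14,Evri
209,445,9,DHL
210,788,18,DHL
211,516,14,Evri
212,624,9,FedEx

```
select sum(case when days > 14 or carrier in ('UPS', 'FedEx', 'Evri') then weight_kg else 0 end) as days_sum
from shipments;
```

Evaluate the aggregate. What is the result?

3860

ship_id=200: ✓ → 386
ship_id=201: ✗
ship_id=202: ✓ → 468
ship_id=203: ✓ → 535
ship_id=204: ✗
ship_id=205: ✗
ship_id=206: ✓ → 187
ship_id=207: ✗
ship_id=208: ✓ → 356
ship_id=209: ✗
ship_id=210: ✓ → 788
ship_id=211: ✓ → 516
ship_id=212: ✓ → 624
days_sum = 386 + 468 + 535 + 187 + 356 + 788 + 516 + 624 = 3860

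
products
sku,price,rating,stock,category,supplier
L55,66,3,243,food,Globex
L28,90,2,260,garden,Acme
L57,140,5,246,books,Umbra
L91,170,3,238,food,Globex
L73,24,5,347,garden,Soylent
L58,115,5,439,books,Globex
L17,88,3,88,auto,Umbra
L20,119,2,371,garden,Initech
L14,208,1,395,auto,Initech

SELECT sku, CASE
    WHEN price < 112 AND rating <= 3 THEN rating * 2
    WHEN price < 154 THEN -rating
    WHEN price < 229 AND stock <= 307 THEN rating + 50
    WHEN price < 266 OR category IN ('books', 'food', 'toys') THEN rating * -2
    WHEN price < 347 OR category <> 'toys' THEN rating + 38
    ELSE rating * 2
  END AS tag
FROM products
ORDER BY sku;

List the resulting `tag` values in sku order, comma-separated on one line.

sku=L14: price < 266 OR category IN ('books', 'food', 'toys') → -2
sku=L17: price < 112 AND rating <= 3 → 6
sku=L20: price < 154 → -2
sku=L28: price < 112 AND rating <= 3 → 4
sku=L55: price < 112 AND rating <= 3 → 6
sku=L57: price < 154 → -5
sku=L58: price < 154 → -5
sku=L73: price < 154 → -5
sku=L91: price < 229 AND stock <= 307 → 53

-2, 6, -2, 4, 6, -5, -5, -5, 53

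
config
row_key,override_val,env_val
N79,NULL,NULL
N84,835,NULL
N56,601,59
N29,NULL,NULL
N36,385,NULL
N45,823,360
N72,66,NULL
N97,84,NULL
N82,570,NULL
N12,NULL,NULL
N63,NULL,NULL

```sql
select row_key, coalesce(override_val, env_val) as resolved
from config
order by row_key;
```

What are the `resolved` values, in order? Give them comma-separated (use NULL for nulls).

row_key=N12: override_val=NULL, env_val=NULL (all NULL) → NULL
row_key=N29: override_val=NULL, env_val=NULL (all NULL) → NULL
row_key=N36: override_val=385 → 385
row_key=N45: override_val=823 → 823
row_key=N56: override_val=601 → 601
row_key=N63: override_val=NULL, env_val=NULL (all NULL) → NULL
row_key=N72: override_val=66 → 66
row_key=N79: override_val=NULL, env_val=NULL (all NULL) → NULL
row_key=N82: override_val=570 → 570
row_key=N84: override_val=835 → 835
row_key=N97: override_val=84 → 84

NULL, NULL, 385, 823, 601, NULL, 66, NULL, 570, 835, 84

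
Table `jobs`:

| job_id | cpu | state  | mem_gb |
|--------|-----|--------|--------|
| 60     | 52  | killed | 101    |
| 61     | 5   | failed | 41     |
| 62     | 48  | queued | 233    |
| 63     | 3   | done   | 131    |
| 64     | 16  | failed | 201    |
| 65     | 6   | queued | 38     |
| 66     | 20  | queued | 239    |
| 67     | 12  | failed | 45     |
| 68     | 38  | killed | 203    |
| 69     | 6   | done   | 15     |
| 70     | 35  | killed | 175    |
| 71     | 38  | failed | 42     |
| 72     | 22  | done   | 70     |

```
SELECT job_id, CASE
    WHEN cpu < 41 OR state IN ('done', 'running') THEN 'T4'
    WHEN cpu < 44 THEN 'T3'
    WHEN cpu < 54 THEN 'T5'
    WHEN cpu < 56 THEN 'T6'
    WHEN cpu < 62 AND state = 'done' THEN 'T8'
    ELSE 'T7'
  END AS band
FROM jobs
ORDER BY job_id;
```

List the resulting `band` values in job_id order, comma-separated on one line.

job_id=60: cpu < 54 → T5
job_id=61: cpu < 41 OR state IN ('done', 'running') → T4
job_id=62: cpu < 54 → T5
job_id=63: cpu < 41 OR state IN ('done', 'running') → T4
job_id=64: cpu < 41 OR state IN ('done', 'running') → T4
job_id=65: cpu < 41 OR state IN ('done', 'running') → T4
job_id=66: cpu < 41 OR state IN ('done', 'running') → T4
job_id=67: cpu < 41 OR state IN ('done', 'running') → T4
job_id=68: cpu < 41 OR state IN ('done', 'running') → T4
job_id=69: cpu < 41 OR state IN ('done', 'running') → T4
job_id=70: cpu < 41 OR state IN ('done', 'running') → T4
job_id=71: cpu < 41 OR state IN ('done', 'running') → T4
job_id=72: cpu < 41 OR state IN ('done', 'running') → T4

T5, T4, T5, T4, T4, T4, T4, T4, T4, T4, T4, T4, T4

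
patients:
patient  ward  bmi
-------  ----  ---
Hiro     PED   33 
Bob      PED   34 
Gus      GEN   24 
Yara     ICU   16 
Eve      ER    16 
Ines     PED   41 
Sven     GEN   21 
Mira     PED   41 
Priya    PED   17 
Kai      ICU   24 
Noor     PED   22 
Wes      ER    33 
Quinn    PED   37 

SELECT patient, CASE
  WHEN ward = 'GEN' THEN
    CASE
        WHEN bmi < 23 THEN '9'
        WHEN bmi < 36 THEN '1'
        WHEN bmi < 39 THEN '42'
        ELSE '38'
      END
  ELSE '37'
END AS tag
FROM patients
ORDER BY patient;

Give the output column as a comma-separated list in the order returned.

patient=Bob: ward='PED' → outer ELSE → 37
patient=Eve: ward='ER' → outer ELSE → 37
patient=Gus: ward='GEN' → inner[bmi < 36] → 1
patient=Hiro: ward='PED' → outer ELSE → 37
patient=Ines: ward='PED' → outer ELSE → 37
patient=Kai: ward='ICU' → outer ELSE → 37
patient=Mira: ward='PED' → outer ELSE → 37
patient=Noor: ward='PED' → outer ELSE → 37
patient=Priya: ward='PED' → outer ELSE → 37
patient=Quinn: ward='PED' → outer ELSE → 37
patient=Sven: ward='GEN' → inner[bmi < 23] → 9
patient=Wes: ward='ER' → outer ELSE → 37
patient=Yara: ward='ICU' → outer ELSE → 37

37, 37, 1, 37, 37, 37, 37, 37, 37, 37, 9, 37, 37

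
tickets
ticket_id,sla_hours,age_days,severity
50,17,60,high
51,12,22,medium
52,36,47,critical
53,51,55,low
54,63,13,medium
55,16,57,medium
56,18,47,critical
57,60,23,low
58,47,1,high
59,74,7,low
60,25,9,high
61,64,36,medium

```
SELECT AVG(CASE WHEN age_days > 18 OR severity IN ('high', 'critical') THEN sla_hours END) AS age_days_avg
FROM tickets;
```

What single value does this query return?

34.6

ticket_id=50: ✓ → 17
ticket_id=51: ✓ → 12
ticket_id=52: ✓ → 36
ticket_id=53: ✓ → 51
ticket_id=54: ✗
ticket_id=55: ✓ → 16
ticket_id=56: ✓ → 18
ticket_id=57: ✓ → 60
ticket_id=58: ✓ → 47
ticket_id=59: ✗
ticket_id=60: ✓ → 25
ticket_id=61: ✓ → 64
age_days_avg = (17 + 12 + 36 + 51 + 16 + 18 + 60 + 47 + 25 + 64) / 10 = 34.6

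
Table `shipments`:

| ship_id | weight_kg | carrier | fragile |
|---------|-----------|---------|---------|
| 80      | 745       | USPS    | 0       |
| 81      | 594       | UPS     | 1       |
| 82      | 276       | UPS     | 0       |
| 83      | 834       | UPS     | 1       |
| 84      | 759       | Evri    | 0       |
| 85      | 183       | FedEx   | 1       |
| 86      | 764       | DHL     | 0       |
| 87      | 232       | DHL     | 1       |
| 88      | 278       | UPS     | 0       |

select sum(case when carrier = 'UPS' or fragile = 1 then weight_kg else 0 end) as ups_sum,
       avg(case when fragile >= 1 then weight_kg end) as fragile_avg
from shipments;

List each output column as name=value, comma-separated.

[ups_sum: carrier = 'UPS' or fragile = 1]
ship_id=80: ✗
ship_id=81: ✓ → 594
ship_id=82: ✓ → 276
ship_id=83: ✓ → 834
ship_id=84: ✗
ship_id=85: ✓ → 183
ship_id=86: ✗
ship_id=87: ✓ → 232
ship_id=88: ✓ → 278
ups_sum = 594 + 276 + 834 + 183 + 232 + 278 = 2397
—
[fragile_avg: fragile >= 1]
ship_id=80: ✗
ship_id=81: ✓ → 594
ship_id=82: ✗
ship_id=83: ✓ → 834
ship_id=84: ✗
ship_id=85: ✓ → 183
ship_id=86: ✗
ship_id=87: ✓ → 232
ship_id=88: ✗
fragile_avg = (594 + 834 + 183 + 232) / 4 = 460.75

ups_sum=2397, fragile_avg=460.75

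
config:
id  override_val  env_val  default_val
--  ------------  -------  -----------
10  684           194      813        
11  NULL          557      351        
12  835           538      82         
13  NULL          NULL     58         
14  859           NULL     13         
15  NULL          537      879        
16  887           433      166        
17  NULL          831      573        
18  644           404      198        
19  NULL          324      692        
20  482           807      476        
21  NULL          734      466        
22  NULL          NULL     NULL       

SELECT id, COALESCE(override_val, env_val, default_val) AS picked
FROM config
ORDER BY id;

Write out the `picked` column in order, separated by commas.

id=10: override_val=684 → 684
id=11: override_val=NULL, env_val=557 → 557
id=12: override_val=835 → 835
id=13: override_val=NULL, env_val=NULL, default_val=58 → 58
id=14: override_val=859 → 859
id=15: override_val=NULL, env_val=537 → 537
id=16: override_val=887 → 887
id=17: override_val=NULL, env_val=831 → 831
id=18: override_val=644 → 644
id=19: override_val=NULL, env_val=324 → 324
id=20: override_val=482 → 482
id=21: override_val=NULL, env_val=734 → 734
id=22: override_val=NULL, env_val=NULL, default_val=NULL (all NULL) → NULL

684, 557, 835, 58, 859, 537, 887, 831, 644, 324, 482, 734, NULL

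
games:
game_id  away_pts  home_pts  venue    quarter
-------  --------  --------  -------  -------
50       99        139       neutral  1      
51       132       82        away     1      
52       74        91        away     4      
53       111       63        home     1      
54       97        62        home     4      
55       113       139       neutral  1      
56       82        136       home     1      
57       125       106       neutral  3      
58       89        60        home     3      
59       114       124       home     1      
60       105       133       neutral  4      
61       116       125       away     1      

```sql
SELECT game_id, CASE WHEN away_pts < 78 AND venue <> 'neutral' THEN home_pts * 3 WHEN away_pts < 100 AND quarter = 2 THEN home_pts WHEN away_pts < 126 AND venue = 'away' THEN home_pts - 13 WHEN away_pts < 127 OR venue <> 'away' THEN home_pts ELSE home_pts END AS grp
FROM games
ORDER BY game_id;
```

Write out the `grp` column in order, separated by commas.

139, 82, 273, 63, 62, 139, 136, 106, 60, 124, 133, 112

game_id=50: away_pts < 127 OR venue <> 'away' → 139
game_id=51: ELSE → 82
game_id=52: away_pts < 78 AND venue <> 'neutral' → 273
game_id=53: away_pts < 127 OR venue <> 'away' → 63
game_id=54: away_pts < 127 OR venue <> 'away' → 62
game_id=55: away_pts < 127 OR venue <> 'away' → 139
game_id=56: away_pts < 127 OR venue <> 'away' → 136
game_id=57: away_pts < 127 OR venue <> 'away' → 106
game_id=58: away_pts < 127 OR venue <> 'away' → 60
game_id=59: away_pts < 127 OR venue <> 'away' → 124
game_id=60: away_pts < 127 OR venue <> 'away' → 133
game_id=61: away_pts < 126 AND venue = 'away' → 112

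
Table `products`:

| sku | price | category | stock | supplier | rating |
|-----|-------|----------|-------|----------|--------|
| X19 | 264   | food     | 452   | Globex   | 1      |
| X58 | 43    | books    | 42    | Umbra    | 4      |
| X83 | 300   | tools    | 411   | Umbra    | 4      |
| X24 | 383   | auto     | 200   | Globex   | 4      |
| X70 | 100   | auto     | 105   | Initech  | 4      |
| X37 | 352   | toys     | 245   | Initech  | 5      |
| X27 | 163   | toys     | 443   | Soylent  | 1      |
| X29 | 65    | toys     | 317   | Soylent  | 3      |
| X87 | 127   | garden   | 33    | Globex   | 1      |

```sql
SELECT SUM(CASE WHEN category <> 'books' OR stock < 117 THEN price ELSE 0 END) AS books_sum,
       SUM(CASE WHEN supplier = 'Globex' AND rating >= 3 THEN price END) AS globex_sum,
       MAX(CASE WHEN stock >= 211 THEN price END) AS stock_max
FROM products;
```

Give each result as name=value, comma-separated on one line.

[books_sum: category <> 'books' OR stock < 117]
sku=X19: ✓ → 264
sku=X58: ✓ → 43
sku=X83: ✓ → 300
sku=X24: ✓ → 383
sku=X70: ✓ → 100
sku=X37: ✓ → 352
sku=X27: ✓ → 163
sku=X29: ✓ → 65
sku=X87: ✓ → 127
books_sum = 264 + 43 + 300 + 383 + 100 + 352 + 163 + 65 + 127 = 1797
—
[globex_sum: supplier = 'Globex' AND rating >= 3]
sku=X19: ✗
sku=X58: ✗
sku=X83: ✗
sku=X24: ✓ → 383
sku=X70: ✗
sku=X37: ✗
sku=X27: ✗
sku=X29: ✗
sku=X87: ✗
globex_sum = 383
—
[stock_max: stock >= 211]
sku=X19: ✓ → 264
sku=X58: ✗
sku=X83: ✓ → 300
sku=X24: ✗
sku=X70: ✗
sku=X37: ✓ → 352
sku=X27: ✓ → 163
sku=X29: ✓ → 65
sku=X87: ✗
stock_max = MAX(264, 300, 352, 163, 65) = 352

books_sum=1797, globex_sum=383, stock_max=352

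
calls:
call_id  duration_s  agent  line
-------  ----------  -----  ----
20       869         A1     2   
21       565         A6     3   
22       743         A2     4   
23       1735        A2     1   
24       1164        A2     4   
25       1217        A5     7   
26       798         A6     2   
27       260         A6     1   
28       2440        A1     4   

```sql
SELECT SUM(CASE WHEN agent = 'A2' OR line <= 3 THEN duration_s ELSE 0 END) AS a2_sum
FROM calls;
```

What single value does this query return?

6134

call_id=20: ✓ → 869
call_id=21: ✓ → 565
call_id=22: ✓ → 743
call_id=23: ✓ → 1735
call_id=24: ✓ → 1164
call_id=25: ✗
call_id=26: ✓ → 798
call_id=27: ✓ → 260
call_id=28: ✗
a2_sum = 869 + 565 + 743 + 1735 + 1164 + 798 + 260 = 6134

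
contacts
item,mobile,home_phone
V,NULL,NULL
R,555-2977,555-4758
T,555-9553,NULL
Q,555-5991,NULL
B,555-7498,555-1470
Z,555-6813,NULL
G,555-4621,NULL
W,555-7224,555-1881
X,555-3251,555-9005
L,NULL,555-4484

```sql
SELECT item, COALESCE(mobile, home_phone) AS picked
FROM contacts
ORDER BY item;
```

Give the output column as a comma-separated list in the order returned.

item=B: mobile=555-7498 → 555-7498
item=G: mobile=555-4621 → 555-4621
item=L: mobile=NULL, home_phone=555-4484 → 555-4484
item=Q: mobile=555-5991 → 555-5991
item=R: mobile=555-2977 → 555-2977
item=T: mobile=555-9553 → 555-9553
item=V: mobile=NULL, home_phone=NULL (all NULL) → NULL
item=W: mobile=555-7224 → 555-7224
item=X: mobile=555-3251 → 555-3251
item=Z: mobile=555-6813 → 555-6813

555-7498, 555-4621, 555-4484, 555-5991, 555-2977, 555-9553, NULL, 555-7224, 555-3251, 555-6813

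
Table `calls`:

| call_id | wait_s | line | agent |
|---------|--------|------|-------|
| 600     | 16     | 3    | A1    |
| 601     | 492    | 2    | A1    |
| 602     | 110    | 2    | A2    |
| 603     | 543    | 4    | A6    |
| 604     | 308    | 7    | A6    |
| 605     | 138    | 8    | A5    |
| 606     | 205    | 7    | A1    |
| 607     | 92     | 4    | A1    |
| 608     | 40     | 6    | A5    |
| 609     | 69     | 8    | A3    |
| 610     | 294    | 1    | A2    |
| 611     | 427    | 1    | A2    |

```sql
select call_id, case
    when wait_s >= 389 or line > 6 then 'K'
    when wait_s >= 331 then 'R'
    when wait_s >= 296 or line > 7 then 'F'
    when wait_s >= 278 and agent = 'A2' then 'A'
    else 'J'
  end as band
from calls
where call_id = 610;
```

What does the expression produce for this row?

A

call_id = 610: wait_s=294, line=1, agent=A2.
wait_s >= 389 or line > 6 → false
wait_s >= 331 → false
wait_s >= 296 or line > 7 → false
wait_s >= 278 and agent = 'A2' → true → A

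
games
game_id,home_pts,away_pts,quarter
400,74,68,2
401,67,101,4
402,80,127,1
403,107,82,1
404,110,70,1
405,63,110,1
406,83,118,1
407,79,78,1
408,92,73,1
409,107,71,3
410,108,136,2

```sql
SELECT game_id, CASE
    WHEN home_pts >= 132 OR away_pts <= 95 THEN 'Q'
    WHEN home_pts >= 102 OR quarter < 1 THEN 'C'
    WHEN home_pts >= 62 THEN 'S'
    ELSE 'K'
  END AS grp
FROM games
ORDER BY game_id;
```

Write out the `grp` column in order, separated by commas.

Q, S, S, Q, Q, S, S, Q, Q, Q, C

game_id=400: home_pts >= 132 OR away_pts <= 95 → Q
game_id=401: home_pts >= 62 → S
game_id=402: home_pts >= 62 → S
game_id=403: home_pts >= 132 OR away_pts <= 95 → Q
game_id=404: home_pts >= 132 OR away_pts <= 95 → Q
game_id=405: home_pts >= 62 → S
game_id=406: home_pts >= 62 → S
game_id=407: home_pts >= 132 OR away_pts <= 95 → Q
game_id=408: home_pts >= 132 OR away_pts <= 95 → Q
game_id=409: home_pts >= 132 OR away_pts <= 95 → Q
game_id=410: home_pts >= 102 OR quarter < 1 → C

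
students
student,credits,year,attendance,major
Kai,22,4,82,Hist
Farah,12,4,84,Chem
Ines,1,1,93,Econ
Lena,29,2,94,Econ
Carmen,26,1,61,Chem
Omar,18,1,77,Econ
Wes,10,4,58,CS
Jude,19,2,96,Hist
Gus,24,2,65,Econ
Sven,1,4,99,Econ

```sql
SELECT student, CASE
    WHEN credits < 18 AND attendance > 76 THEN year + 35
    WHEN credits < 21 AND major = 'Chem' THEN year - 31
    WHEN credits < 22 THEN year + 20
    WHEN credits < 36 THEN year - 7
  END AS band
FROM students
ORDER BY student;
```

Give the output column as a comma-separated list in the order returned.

student=Carmen: credits < 36 → -6
student=Farah: credits < 18 AND attendance > 76 → 39
student=Gus: credits < 36 → -5
student=Ines: credits < 18 AND attendance > 76 → 36
student=Jude: credits < 22 → 22
student=Kai: credits < 36 → -3
student=Lena: credits < 36 → -5
student=Omar: credits < 22 → 21
student=Sven: credits < 18 AND attendance > 76 → 39
student=Wes: credits < 22 → 24

-6, 39, -5, 36, 22, -3, -5, 21, 39, 24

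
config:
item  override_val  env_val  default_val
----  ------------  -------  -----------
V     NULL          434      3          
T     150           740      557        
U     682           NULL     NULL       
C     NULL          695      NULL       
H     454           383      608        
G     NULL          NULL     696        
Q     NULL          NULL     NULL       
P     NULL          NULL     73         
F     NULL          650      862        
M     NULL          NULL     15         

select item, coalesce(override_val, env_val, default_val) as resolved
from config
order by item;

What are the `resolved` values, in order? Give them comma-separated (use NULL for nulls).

item=C: override_val=NULL, env_val=695 → 695
item=F: override_val=NULL, env_val=650 → 650
item=G: override_val=NULL, env_val=NULL, default_val=696 → 696
item=H: override_val=454 → 454
item=M: override_val=NULL, env_val=NULL, default_val=15 → 15
item=P: override_val=NULL, env_val=NULL, default_val=73 → 73
item=Q: override_val=NULL, env_val=NULL, default_val=NULL (all NULL) → NULL
item=T: override_val=150 → 150
item=U: override_val=682 → 682
item=V: override_val=NULL, env_val=434 → 434

695, 650, 696, 454, 15, 73, NULL, 150, 682, 434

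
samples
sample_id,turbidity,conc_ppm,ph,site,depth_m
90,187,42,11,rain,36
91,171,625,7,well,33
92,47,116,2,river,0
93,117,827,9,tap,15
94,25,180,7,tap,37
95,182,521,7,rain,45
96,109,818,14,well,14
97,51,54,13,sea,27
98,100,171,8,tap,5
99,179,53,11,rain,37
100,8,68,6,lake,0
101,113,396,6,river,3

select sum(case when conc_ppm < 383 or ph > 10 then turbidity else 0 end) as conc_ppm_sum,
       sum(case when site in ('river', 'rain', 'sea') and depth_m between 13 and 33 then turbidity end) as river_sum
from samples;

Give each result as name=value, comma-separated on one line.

[conc_ppm_sum: conc_ppm < 383 or ph > 10]
sample_id=90: ✓ → 187
sample_id=91: ✗
sample_id=92: ✓ → 47
sample_id=93: ✗
sample_id=94: ✓ → 25
sample_id=95: ✗
sample_id=96: ✓ → 109
sample_id=97: ✓ → 51
sample_id=98: ✓ → 100
sample_id=99: ✓ → 179
sample_id=100: ✓ → 8
sample_id=101: ✗
conc_ppm_sum = 187 + 47 + 25 + 109 + 51 + 100 + 179 + 8 = 706
—
[river_sum: site in ('river', 'rain', 'sea') and depth_m between 13 and 33]
sample_id=90: ✗
sample_id=91: ✗
sample_id=92: ✗
sample_id=93: ✗
sample_id=94: ✗
sample_id=95: ✗
sample_id=96: ✗
sample_id=97: ✓ → 51
sample_id=98: ✗
sample_id=99: ✗
sample_id=100: ✗
sample_id=101: ✗
river_sum = 51

conc_ppm_sum=706, river_sum=51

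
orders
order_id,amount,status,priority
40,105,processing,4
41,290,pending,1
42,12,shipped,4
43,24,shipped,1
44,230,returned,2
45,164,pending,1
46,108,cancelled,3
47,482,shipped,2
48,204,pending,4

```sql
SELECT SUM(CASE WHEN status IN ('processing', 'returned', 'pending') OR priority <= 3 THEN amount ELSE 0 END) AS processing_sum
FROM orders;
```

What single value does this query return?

order_id=40: ✓ → 105
order_id=41: ✓ → 290
order_id=42: ✗
order_id=43: ✓ → 24
order_id=44: ✓ → 230
order_id=45: ✓ → 164
order_id=46: ✓ → 108
order_id=47: ✓ → 482
order_id=48: ✓ → 204
processing_sum = 105 + 290 + 24 + 230 + 164 + 108 + 482 + 204 = 1607

1607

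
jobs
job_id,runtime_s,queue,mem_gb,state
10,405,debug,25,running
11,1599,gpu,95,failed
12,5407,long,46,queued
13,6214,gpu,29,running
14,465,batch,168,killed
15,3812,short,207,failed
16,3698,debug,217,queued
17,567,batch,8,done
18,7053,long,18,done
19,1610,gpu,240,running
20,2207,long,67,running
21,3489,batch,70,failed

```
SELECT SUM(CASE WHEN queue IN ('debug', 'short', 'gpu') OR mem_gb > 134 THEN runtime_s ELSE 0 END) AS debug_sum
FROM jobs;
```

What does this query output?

17803

job_id=10: ✓ → 405
job_id=11: ✓ → 1599
job_id=12: ✗
job_id=13: ✓ → 6214
job_id=14: ✓ → 465
job_id=15: ✓ → 3812
job_id=16: ✓ → 3698
job_id=17: ✗
job_id=18: ✗
job_id=19: ✓ → 1610
job_id=20: ✗
job_id=21: ✗
debug_sum = 405 + 1599 + 6214 + 465 + 3812 + 3698 + 1610 = 17803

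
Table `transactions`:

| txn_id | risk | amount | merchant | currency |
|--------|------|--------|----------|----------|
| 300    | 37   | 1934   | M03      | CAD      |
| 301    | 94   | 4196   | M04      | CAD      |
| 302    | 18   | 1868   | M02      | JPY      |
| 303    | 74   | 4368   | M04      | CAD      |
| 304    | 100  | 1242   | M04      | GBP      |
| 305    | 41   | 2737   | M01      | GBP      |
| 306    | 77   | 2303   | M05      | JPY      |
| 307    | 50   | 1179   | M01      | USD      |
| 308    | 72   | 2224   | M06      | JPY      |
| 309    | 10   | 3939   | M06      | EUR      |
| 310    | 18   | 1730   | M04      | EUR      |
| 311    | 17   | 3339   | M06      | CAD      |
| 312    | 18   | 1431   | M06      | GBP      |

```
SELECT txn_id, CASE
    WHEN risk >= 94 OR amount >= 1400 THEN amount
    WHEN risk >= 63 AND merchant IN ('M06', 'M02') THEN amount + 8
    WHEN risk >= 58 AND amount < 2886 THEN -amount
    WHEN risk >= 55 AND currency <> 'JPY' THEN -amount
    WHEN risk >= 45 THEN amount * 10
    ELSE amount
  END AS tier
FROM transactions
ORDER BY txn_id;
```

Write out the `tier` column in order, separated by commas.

txn_id=300: risk >= 94 OR amount >= 1400 → 1934
txn_id=301: risk >= 94 OR amount >= 1400 → 4196
txn_id=302: risk >= 94 OR amount >= 1400 → 1868
txn_id=303: risk >= 94 OR amount >= 1400 → 4368
txn_id=304: risk >= 94 OR amount >= 1400 → 1242
txn_id=305: risk >= 94 OR amount >= 1400 → 2737
txn_id=306: risk >= 94 OR amount >= 1400 → 2303
txn_id=307: risk >= 45 → 11790
txn_id=308: risk >= 94 OR amount >= 1400 → 2224
txn_id=309: risk >= 94 OR amount >= 1400 → 3939
txn_id=310: risk >= 94 OR amount >= 1400 → 1730
txn_id=311: risk >= 94 OR amount >= 1400 → 3339
txn_id=312: risk >= 94 OR amount >= 1400 → 1431

1934, 4196, 1868, 4368, 1242, 2737, 2303, 11790, 2224, 3939, 1730, 3339, 1431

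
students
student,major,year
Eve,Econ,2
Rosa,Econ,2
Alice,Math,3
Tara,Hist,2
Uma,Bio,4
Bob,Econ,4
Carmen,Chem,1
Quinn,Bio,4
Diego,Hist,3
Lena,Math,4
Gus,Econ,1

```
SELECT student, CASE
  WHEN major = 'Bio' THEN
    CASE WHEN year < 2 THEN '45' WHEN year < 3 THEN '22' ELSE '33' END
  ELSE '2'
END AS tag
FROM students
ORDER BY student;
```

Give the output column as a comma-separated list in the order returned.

2, 2, 2, 2, 2, 2, 2, 33, 2, 2, 33

student=Alice: major='Math' → outer ELSE → 2
student=Bob: major='Econ' → outer ELSE → 2
student=Carmen: major='Chem' → outer ELSE → 2
student=Diego: major='Hist' → outer ELSE → 2
student=Eve: major='Econ' → outer ELSE → 2
student=Gus: major='Econ' → outer ELSE → 2
student=Lena: major='Math' → outer ELSE → 2
student=Quinn: major='Bio' → inner[ELSE] → 33
student=Rosa: major='Econ' → outer ELSE → 2
student=Tara: major='Hist' → outer ELSE → 2
student=Uma: major='Bio' → inner[ELSE] → 33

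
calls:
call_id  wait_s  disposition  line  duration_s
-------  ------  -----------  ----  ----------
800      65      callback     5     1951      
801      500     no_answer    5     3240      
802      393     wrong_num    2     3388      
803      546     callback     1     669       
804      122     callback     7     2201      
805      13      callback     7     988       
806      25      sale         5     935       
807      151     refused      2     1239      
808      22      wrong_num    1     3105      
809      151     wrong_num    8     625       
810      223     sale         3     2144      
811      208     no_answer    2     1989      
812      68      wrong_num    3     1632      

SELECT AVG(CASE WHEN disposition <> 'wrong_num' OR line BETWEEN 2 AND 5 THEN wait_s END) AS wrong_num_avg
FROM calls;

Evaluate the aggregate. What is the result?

210.3636363636

call_id=800: ✓ → 65
call_id=801: ✓ → 500
call_id=802: ✓ → 393
call_id=803: ✓ → 546
call_id=804: ✓ → 122
call_id=805: ✓ → 13
call_id=806: ✓ → 25
call_id=807: ✓ → 151
call_id=808: ✗
call_id=809: ✗
call_id=810: ✓ → 223
call_id=811: ✓ → 208
call_id=812: ✓ → 68
wrong_num_avg = (65 + 500 + 393 + 546 + 122 + 13 + 25 + 151 + 223 + 208 + 68) / 11 = 210.3636363636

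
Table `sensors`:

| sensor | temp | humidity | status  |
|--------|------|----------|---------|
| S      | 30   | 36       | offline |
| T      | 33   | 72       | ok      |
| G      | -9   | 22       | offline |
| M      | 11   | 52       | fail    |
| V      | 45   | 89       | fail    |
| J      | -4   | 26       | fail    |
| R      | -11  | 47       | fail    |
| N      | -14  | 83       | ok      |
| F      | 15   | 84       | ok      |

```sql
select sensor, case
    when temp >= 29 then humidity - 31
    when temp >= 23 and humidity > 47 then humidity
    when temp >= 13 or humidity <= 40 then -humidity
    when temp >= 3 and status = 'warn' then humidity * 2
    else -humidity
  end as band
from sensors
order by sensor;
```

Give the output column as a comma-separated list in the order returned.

sensor=F: temp >= 13 or humidity <= 40 → -84
sensor=G: temp >= 13 or humidity <= 40 → -22
sensor=J: temp >= 13 or humidity <= 40 → -26
sensor=M: ELSE → -52
sensor=N: ELSE → -83
sensor=R: ELSE → -47
sensor=S: temp >= 29 → 5
sensor=T: temp >= 29 → 41
sensor=V: temp >= 29 → 58

-84, -22, -26, -52, -83, -47, 5, 41, 58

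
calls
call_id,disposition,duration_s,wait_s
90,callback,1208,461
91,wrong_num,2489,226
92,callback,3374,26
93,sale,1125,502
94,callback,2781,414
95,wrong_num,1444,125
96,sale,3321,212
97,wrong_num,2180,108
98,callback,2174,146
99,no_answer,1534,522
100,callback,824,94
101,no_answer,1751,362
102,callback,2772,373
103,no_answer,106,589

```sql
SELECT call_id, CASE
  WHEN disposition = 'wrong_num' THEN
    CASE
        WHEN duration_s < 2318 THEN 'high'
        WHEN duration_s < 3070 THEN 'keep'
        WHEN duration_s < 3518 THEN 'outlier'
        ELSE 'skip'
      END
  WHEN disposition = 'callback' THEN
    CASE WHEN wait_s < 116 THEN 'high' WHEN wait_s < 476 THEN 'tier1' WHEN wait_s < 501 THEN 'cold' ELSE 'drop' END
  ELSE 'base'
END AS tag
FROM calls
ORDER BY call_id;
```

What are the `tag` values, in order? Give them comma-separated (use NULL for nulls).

tier1, keep, high, base, tier1, high, base, high, tier1, base, high, base, tier1, base

call_id=90: disposition='callback' → inner[wait_s < 476] → tier1
call_id=91: disposition='wrong_num' → inner[duration_s < 3070] → keep
call_id=92: disposition='callback' → inner[wait_s < 116] → high
call_id=93: disposition='sale' → outer ELSE → base
call_id=94: disposition='callback' → inner[wait_s < 476] → tier1
call_id=95: disposition='wrong_num' → inner[duration_s < 2318] → high
call_id=96: disposition='sale' → outer ELSE → base
call_id=97: disposition='wrong_num' → inner[duration_s < 2318] → high
call_id=98: disposition='callback' → inner[wait_s < 476] → tier1
call_id=99: disposition='no_answer' → outer ELSE → base
call_id=100: disposition='callback' → inner[wait_s < 116] → high
call_id=101: disposition='no_answer' → outer ELSE → base
call_id=102: disposition='callback' → inner[wait_s < 476] → tier1
call_id=103: disposition='no_answer' → outer ELSE → base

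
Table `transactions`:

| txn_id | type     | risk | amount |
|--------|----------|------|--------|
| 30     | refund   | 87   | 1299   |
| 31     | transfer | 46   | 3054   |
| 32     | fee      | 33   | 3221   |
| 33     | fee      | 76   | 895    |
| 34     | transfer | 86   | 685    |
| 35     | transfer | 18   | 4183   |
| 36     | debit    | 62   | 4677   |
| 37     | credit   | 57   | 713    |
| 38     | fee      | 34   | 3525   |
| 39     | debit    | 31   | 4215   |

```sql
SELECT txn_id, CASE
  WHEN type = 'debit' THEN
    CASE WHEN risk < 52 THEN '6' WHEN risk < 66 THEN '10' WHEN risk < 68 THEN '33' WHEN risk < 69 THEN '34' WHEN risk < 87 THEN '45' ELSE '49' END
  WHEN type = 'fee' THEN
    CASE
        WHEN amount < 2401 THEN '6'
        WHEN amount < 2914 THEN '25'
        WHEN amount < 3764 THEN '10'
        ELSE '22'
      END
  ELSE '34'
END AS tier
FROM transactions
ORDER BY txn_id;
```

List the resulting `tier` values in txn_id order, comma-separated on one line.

txn_id=30: type='refund' → outer ELSE → 34
txn_id=31: type='transfer' → outer ELSE → 34
txn_id=32: type='fee' → inner[amount < 3764] → 10
txn_id=33: type='fee' → inner[amount < 2401] → 6
txn_id=34: type='transfer' → outer ELSE → 34
txn_id=35: type='transfer' → outer ELSE → 34
txn_id=36: type='debit' → inner[risk < 66] → 10
txn_id=37: type='credit' → outer ELSE → 34
txn_id=38: type='fee' → inner[amount < 3764] → 10
txn_id=39: type='debit' → inner[risk < 52] → 6

34, 34, 10, 6, 34, 34, 10, 34, 10, 6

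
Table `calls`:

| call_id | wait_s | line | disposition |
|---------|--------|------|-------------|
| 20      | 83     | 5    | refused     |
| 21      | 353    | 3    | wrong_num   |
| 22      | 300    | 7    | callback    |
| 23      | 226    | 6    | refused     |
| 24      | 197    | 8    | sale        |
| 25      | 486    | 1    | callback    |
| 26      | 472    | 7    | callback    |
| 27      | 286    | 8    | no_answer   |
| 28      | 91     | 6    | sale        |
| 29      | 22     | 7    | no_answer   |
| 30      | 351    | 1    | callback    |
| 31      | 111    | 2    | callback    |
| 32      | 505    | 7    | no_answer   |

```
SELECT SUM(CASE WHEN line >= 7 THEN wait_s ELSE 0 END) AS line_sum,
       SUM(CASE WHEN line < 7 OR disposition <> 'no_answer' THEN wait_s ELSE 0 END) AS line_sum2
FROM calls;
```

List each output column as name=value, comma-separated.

[line_sum: line >= 7]
call_id=20: ✗
call_id=21: ✗
call_id=22: ✓ → 300
call_id=23: ✗
call_id=24: ✓ → 197
call_id=25: ✗
call_id=26: ✓ → 472
call_id=27: ✓ → 286
call_id=28: ✗
call_id=29: ✓ → 22
call_id=30: ✗
call_id=31: ✗
call_id=32: ✓ → 505
line_sum = 300 + 197 + 472 + 286 + 22 + 505 = 1782
—
[line_sum2: line < 7 OR disposition <> 'no_answer']
call_id=20: ✓ → 83
call_id=21: ✓ → 353
call_id=22: ✓ → 300
call_id=23: ✓ → 226
call_id=24: ✓ → 197
call_id=25: ✓ → 486
call_id=26: ✓ → 472
call_id=27: ✗
call_id=28: ✓ → 91
call_id=29: ✗
call_id=30: ✓ → 351
call_id=31: ✓ → 111
call_id=32: ✗
line_sum2 = 83 + 353 + 300 + 226 + 197 + 486 + 472 + 91 + 351 + 111 = 2670

line_sum=1782, line_sum2=2670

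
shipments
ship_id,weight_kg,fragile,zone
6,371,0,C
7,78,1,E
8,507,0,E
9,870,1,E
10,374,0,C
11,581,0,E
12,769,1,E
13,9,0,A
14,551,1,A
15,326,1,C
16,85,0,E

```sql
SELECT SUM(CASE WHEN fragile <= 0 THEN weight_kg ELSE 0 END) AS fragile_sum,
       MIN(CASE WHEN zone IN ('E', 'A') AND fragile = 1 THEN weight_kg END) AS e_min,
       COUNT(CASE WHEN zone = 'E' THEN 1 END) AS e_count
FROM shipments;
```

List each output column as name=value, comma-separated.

fragile_sum=1927, e_min=78, e_count=6

[fragile_sum: fragile <= 0]
ship_id=6: ✓ → 371
ship_id=7: ✗
ship_id=8: ✓ → 507
ship_id=9: ✗
ship_id=10: ✓ → 374
ship_id=11: ✓ → 581
ship_id=12: ✗
ship_id=13: ✓ → 9
ship_id=14: ✗
ship_id=15: ✗
ship_id=16: ✓ → 85
fragile_sum = 371 + 507 + 374 + 581 + 9 + 85 = 1927
—
[e_min: zone IN ('E', 'A') AND fragile = 1]
ship_id=6: ✗
ship_id=7: ✓ → 78
ship_id=8: ✗
ship_id=9: ✓ → 870
ship_id=10: ✗
ship_id=11: ✗
ship_id=12: ✓ → 769
ship_id=13: ✗
ship_id=14: ✓ → 551
ship_id=15: ✗
ship_id=16: ✗
e_min = MIN(78, 870, 769, 551) = 78
—
[e_count: zone = 'E']
ship_id=6: ✗
ship_id=7: ✓ → 1
ship_id=8: ✓ → 1
ship_id=9: ✓ → 1
ship_id=10: ✗
ship_id=11: ✓ → 1
ship_id=12: ✓ → 1
ship_id=13: ✗
ship_id=14: ✗
ship_id=15: ✗
ship_id=16: ✓ → 1
e_count = COUNT(1, 1, 1, 1, 1, 1) = 6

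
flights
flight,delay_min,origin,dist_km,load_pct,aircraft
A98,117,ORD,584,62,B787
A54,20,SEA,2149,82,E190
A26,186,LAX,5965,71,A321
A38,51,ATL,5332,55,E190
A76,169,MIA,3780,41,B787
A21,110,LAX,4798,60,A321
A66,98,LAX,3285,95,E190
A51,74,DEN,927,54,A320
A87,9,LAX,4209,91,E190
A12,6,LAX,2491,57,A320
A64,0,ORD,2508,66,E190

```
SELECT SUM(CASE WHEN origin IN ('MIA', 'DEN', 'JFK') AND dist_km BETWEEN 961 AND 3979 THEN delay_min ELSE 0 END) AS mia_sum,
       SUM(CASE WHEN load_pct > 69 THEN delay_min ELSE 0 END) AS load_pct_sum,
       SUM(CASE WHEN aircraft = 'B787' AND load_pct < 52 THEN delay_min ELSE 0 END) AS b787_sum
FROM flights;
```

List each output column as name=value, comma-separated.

mia_sum=169, load_pct_sum=313, b787_sum=169

[mia_sum: origin IN ('MIA', 'DEN', 'JFK') AND dist_km BETWEEN 961 AND 3979]
flight=A98: ✗
flight=A54: ✗
flight=A26: ✗
flight=A38: ✗
flight=A76: ✓ → 169
flight=A21: ✗
flight=A66: ✗
flight=A51: ✗
flight=A87: ✗
flight=A12: ✗
flight=A64: ✗
mia_sum = 169
—
[load_pct_sum: load_pct > 69]
flight=A98: ✗
flight=A54: ✓ → 20
flight=A26: ✓ → 186
flight=A38: ✗
flight=A76: ✗
flight=A21: ✗
flight=A66: ✓ → 98
flight=A51: ✗
flight=A87: ✓ → 9
flight=A12: ✗
flight=A64: ✗
load_pct_sum = 20 + 186 + 98 + 9 = 313
—
[b787_sum: aircraft = 'B787' AND load_pct < 52]
flight=A98: ✗
flight=A54: ✗
flight=A26: ✗
flight=A38: ✗
flight=A76: ✓ → 169
flight=A21: ✗
flight=A66: ✗
flight=A51: ✗
flight=A87: ✗
flight=A12: ✗
flight=A64: ✗
b787_sum = 169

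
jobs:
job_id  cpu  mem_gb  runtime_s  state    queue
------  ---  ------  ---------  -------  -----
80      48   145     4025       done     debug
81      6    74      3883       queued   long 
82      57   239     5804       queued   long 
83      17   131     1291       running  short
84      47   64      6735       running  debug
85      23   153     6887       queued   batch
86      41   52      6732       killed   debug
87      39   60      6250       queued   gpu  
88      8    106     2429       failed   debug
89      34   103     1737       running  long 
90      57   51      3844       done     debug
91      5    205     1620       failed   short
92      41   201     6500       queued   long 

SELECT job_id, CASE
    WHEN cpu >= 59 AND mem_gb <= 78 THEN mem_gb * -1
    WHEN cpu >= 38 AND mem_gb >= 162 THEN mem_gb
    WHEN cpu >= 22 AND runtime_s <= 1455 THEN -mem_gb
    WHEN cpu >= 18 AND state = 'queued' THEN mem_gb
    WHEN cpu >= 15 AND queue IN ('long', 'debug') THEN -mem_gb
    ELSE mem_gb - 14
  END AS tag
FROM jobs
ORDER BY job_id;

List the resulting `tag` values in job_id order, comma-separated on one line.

job_id=80: cpu >= 15 AND queue IN ('long', 'debug') → -145
job_id=81: ELSE → 60
job_id=82: cpu >= 38 AND mem_gb >= 162 → 239
job_id=83: ELSE → 117
job_id=84: cpu >= 15 AND queue IN ('long', 'debug') → -64
job_id=85: cpu >= 18 AND state = 'queued' → 153
job_id=86: cpu >= 15 AND queue IN ('long', 'debug') → -52
job_id=87: cpu >= 18 AND state = 'queued' → 60
job_id=88: ELSE → 92
job_id=89: cpu >= 15 AND queue IN ('long', 'debug') → -103
job_id=90: cpu >= 15 AND queue IN ('long', 'debug') → -51
job_id=91: ELSE → 191
job_id=92: cpu >= 38 AND mem_gb >= 162 → 201

-145, 60, 239, 117, -64, 153, -52, 60, 92, -103, -51, 191, 201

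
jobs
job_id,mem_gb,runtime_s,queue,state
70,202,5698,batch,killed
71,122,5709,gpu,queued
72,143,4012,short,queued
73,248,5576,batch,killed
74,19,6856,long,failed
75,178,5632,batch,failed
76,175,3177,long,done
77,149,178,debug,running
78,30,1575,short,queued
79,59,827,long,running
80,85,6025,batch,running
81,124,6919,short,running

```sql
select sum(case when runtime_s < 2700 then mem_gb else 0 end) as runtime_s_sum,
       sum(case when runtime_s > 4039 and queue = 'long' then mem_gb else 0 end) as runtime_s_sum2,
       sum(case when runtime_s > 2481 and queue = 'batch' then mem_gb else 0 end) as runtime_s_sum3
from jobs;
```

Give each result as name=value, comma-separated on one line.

[runtime_s_sum: runtime_s < 2700]
job_id=70: ✗
job_id=71: ✗
job_id=72: ✗
job_id=73: ✗
job_id=74: ✗
job_id=75: ✗
job_id=76: ✗
job_id=77: ✓ → 149
job_id=78: ✓ → 30
job_id=79: ✓ → 59
job_id=80: ✗
job_id=81: ✗
runtime_s_sum = 149 + 30 + 59 = 238
—
[runtime_s_sum2: runtime_s > 4039 and queue = 'long']
job_id=70: ✗
job_id=71: ✗
job_id=72: ✗
job_id=73: ✗
job_id=74: ✓ → 19
job_id=75: ✗
job_id=76: ✗
job_id=77: ✗
job_id=78: ✗
job_id=79: ✗
job_id=80: ✗
job_id=81: ✗
runtime_s_sum2 = 19
—
[runtime_s_sum3: runtime_s > 2481 and queue = 'batch']
job_id=70: ✓ → 202
job_id=71: ✗
job_id=72: ✗
job_id=73: ✓ → 248
job_id=74: ✗
job_id=75: ✓ → 178
job_id=76: ✗
job_id=77: ✗
job_id=78: ✗
job_id=79: ✗
job_id=80: ✓ → 85
job_id=81: ✗
runtime_s_sum3 = 202 + 248 + 178 + 85 = 713

runtime_s_sum=238, runtime_s_sum2=19, runtime_s_sum3=713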